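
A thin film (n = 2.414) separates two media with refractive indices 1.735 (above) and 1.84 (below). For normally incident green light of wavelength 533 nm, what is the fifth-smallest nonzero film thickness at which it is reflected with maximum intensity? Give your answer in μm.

Top surface (1.735 → 2.414): reflection off a higher-index medium gives a half-wave phase shift.
Bottom surface (2.414 → 1.84): reflection off a lower-index medium gives no phase shift.
Exactly one π shift → a net half-wave offset.
With one net inversion, constructive interference in reflection requires 2 n t = (m + ½) λ.
The fifth-smallest nonzero thickness corresponds to m = 4: t = (m + ½) λ / (2 n) = 4.50 × 533 / (2 × 2.414) = 497 nm.

0.497 μm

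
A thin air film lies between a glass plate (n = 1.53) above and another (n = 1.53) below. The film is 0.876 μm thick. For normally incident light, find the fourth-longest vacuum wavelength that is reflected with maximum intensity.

501 nm

At the upper boundary (n = 1.53 to n = 1.0) the reflected ray undergoes no phase shift.
At the lower boundary (n = 1.0 to n = 1.53) the reflected ray undergoes a half-wave phase shift.
Exactly one π shift → a net half-wave offset.
With one net inversion, constructive interference in reflection requires 2 n t = (m + ½) λ.
λ = 2 n t / (m + ½). The fourth-longest wavelength is m = 3: λ = 2 × 1.0 × 876 / 3.50 = 501 nm.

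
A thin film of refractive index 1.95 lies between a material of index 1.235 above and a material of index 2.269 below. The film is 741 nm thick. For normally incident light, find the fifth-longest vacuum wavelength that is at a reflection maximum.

578 nm

At the upper boundary (n = 1.235 to n = 1.95) the reflected ray undergoes a half-wave phase shift.
At the lower boundary (n = 1.95 to n = 2.269) the reflected ray undergoes a half-wave phase shift.
The two reflections carry the same phase change, so no net offset.
With no net inversion, constructive interference in reflection requires 2 n t = m λ.
λ = 2 n t / m. The fifth-longest wavelength is m = 5: λ = 2 × 1.95 × 741 / 5.00 = 578 nm.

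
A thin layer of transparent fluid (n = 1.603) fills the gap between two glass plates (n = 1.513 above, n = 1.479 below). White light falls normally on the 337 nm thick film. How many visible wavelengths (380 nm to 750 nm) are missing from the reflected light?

Ray reflecting at the top interface goes from n = 1.513 toward n = 1.603: a half-wave phase shift.
Ray reflecting at the bottom interface goes from n = 1.603 toward n = 1.479: no phase shift.
Exactly one π shift → a net half-wave offset.
For weak reflection here: 2 n t = m λ.
λ = 2 n t / m = 1080 / m nm.
m=1: 1080 nm (IR); m=2: 540 nm (visible); m=3: 360 nm (UV).

1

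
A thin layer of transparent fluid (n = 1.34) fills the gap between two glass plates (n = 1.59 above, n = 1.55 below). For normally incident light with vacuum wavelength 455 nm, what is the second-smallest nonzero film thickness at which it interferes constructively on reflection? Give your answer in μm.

At the upper boundary (n = 1.59 to n = 1.34) the reflected ray undergoes no phase shift.
At the lower boundary (n = 1.34 to n = 1.55) the reflected ray undergoes a half-wave phase shift.
The two reflections differ by half a wavelength.
With one net inversion, constructive interference in reflection requires 2 n t = (m + ½) λ.
The second-smallest nonzero thickness corresponds to m = 1: t = (m + ½) λ / (2 n) = 1.50 × 455 / (2 × 1.34) = 255 nm.

0.255 μm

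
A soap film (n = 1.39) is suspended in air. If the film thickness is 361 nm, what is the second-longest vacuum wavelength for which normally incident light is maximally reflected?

Top surface (1.0 → 1.39): reflection off a higher-index medium gives a half-wave phase shift.
At the lower boundary (n = 1.39 to n = 1.0) the reflected ray undergoes no phase shift.
Net: one phase inversion between the two reflected rays.
For maximum reflection here: 2 n t = (m + ½) λ.
λ = 2 n t / (m + ½). The second-longest wavelength is m = 1: λ = 2 × 1.39 × 361 / 1.50 = 669 nm.

669 nm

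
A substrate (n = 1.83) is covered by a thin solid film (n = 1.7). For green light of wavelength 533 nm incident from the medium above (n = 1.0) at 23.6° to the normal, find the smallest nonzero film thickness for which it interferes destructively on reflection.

Top surface (1.0 → 1.7): reflection off a higher-index medium gives a half-wave phase shift.
At the lower boundary (n = 1.7 to n = 1.83) the reflected ray undergoes a half-wave phase shift.
Zero or two π shifts → no net half-wave offset.
So the condition for destructive reflection is 2 n t cos θ_r = (m + ½) λ.
Snell's law: 1.0 sin 23.6° = 1.7 sin θ_r → sin θ_r = 0.235, cos θ_r = 0.972.
Minimum at m = 0: t = λ / (4 n cos θ_r) = 533 / (4 × 1.7 × 0.972) = 80.7 nm.

80.7 nm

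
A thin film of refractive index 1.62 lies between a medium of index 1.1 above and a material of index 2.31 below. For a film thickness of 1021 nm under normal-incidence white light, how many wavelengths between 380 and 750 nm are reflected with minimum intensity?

5

Ray reflecting at the top interface goes from n = 1.1 toward n = 1.62: a half-wave phase shift.
Bottom surface (1.62 → 2.31): reflection off a higher-index medium gives a half-wave phase shift.
The two reflections carry the same phase change, so no net offset.
With no net inversion, destructive interference in reflection requires 2 n t = (m + ½) λ.
λ = 2 n t / (m + ½) = 3308 / (m + ½) nm.
m=3: 945 nm (IR); m=4: 735 nm (visible); m=5: 601 nm (visible); m=6: 509 nm (visible); m=7: 441 nm (visible); m=8: 389 nm (visible); m=9: 348 nm (UV).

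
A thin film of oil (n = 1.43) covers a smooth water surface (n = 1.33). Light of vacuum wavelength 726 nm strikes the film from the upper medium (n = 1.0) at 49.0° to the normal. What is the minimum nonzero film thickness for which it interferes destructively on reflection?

Top surface (1.0 → 1.43): reflection off a higher-index medium gives a half-wave phase shift.
At the lower boundary (n = 1.43 to n = 1.33) the reflected ray undergoes no phase shift.
The two reflections differ by half a wavelength.
For minimum reflection here: 2 n t cos θ_r = m λ.
Snell's law: 1.0 sin 49.0° = 1.43 sin θ_r → sin θ_r = 0.528, cos θ_r = 0.849.
Minimum nonzero at m = 1: t = λ / (2 n cos θ_r) = 726 / (2 × 1.43 × 0.849) = 299 nm.

299 nm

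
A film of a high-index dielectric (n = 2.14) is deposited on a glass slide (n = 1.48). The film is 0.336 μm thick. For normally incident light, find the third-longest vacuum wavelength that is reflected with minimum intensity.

At the upper boundary (n = 1.0 to n = 2.14) the reflected ray undergoes a half-wave phase shift.
Ray reflecting at the bottom interface goes from n = 2.14 toward n = 1.48: no phase shift.
The two reflections differ by half a wavelength.
For minimum reflection here: 2 n t = m λ.
λ = 2 n t / m. The third-longest wavelength is m = 3: λ = 2 × 2.14 × 336 / 3.00 = 479 nm.

479 nm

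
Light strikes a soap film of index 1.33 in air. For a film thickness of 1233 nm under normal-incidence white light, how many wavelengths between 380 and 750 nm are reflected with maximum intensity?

5

Top surface (1.0 → 1.33): reflection off a higher-index medium gives a half-wave phase shift.
At the lower boundary (n = 1.33 to n = 1.0) the reflected ray undergoes no phase shift.
The two reflections differ by half a wavelength.
With one net inversion, constructive interference in reflection requires 2 n t = (m + ½) λ.
λ = 2 n t / (m + ½) = 3280 / (m + ½) nm.
m=3: 937 nm (IR); m=4: 729 nm (visible); m=5: 596 nm (visible); m=6: 505 nm (visible); m=7: 437 nm (visible); m=8: 386 nm (visible); m=9: 345 nm (UV).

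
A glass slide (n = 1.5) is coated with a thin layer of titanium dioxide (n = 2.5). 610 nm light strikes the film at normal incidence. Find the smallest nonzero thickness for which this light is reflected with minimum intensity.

At the upper boundary (n = 1.0 to n = 2.5) the reflected ray undergoes a half-wave phase shift.
At the lower boundary (n = 2.5 to n = 1.5) the reflected ray undergoes no phase shift.
The two reflections differ by half a wavelength.
With one net inversion, destructive interference in reflection requires 2 n t = m λ.
The smallest nonzero thickness corresponds to m = 1: t = m λ / (2 n) = 1.00 × 610 / (2 × 2.5) = 122 nm.

122 nm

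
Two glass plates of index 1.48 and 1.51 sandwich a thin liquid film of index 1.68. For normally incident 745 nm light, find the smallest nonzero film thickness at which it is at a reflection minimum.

222 nm

At the upper boundary (n = 1.48 to n = 1.68) the reflected ray undergoes a half-wave phase shift.
Ray reflecting at the bottom interface goes from n = 1.68 toward n = 1.51: no phase shift.
The two reflections differ by half a wavelength.
For dark reflection here: 2 n t = m λ.
Minimum nonzero at m = 1: t = λ / (2 n) = 745 / (2 × 1.68) = 222 nm.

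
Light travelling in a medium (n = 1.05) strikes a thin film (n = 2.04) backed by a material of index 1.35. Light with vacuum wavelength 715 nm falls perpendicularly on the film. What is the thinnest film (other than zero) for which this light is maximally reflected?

87.6 nm

Ray reflecting at the top interface goes from n = 1.05 toward n = 2.04: a half-wave phase shift.
Ray reflecting at the bottom interface goes from n = 2.04 toward n = 1.35: no phase shift.
The two reflections differ by half a wavelength.
With one net inversion, constructive interference in reflection requires 2 n t = (m + ½) λ.
Minimum at m = 0: t = λ / (4 n) = 715 / (4 × 2.04) = 87.6 nm.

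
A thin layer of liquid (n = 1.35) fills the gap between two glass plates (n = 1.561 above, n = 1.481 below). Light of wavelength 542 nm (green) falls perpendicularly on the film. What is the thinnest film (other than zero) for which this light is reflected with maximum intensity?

At the upper boundary (n = 1.561 to n = 1.35) the reflected ray undergoes no phase shift.
Bottom surface (1.35 → 1.481): reflection off a higher-index medium gives a half-wave phase shift.
Net: one phase inversion between the two reflected rays.
So the condition for constructive reflection is 2 n t = (m + ½) λ.
Minimum at m = 0: t = λ / (4 n) = 542 / (4 × 1.35) = 100 nm.

100 nm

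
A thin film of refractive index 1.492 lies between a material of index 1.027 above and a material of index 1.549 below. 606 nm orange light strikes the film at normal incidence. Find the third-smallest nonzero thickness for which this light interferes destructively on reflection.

At the upper boundary (n = 1.027 to n = 1.492) the reflected ray undergoes a half-wave phase shift.
Ray reflecting at the bottom interface goes from n = 1.492 toward n = 1.549: a half-wave phase shift.
The two reflections carry the same phase change, so no net offset.
With no net inversion, destructive interference in reflection requires 2 n t = (m + ½) λ.
The third-smallest nonzero thickness corresponds to m = 2: t = (m + ½) λ / (2 n) = 2.50 × 606 / (2 × 1.492) = 508 nm.

508 nm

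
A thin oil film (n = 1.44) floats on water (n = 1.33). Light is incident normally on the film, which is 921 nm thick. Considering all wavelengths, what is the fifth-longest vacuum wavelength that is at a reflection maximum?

589 nm

Top surface (1.0 → 1.44): reflection off a higher-index medium gives a half-wave phase shift.
At the lower boundary (n = 1.44 to n = 1.33) the reflected ray undergoes no phase shift.
Exactly one π shift → a net half-wave offset.
With one net inversion, constructive interference in reflection requires 2 n t = (m + ½) λ.
λ = 2 n t / (m + ½). The fifth-longest wavelength is m = 4: λ = 2 × 1.44 × 921 / 4.50 = 589 nm.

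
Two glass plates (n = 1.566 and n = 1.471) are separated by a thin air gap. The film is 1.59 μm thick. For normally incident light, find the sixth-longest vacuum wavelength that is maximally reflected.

Top surface (1.566 → 1.0): reflection off a lower-index medium gives no phase shift.
Ray reflecting at the bottom interface goes from n = 1.0 toward n = 1.471: a half-wave phase shift.
Exactly one π shift → a net half-wave offset.
So the condition for constructive reflection is 2 n t = (m + ½) λ.
λ = 2 n t / (m + ½). The sixth-longest wavelength is m = 5: λ = 2 × 1.0 × 1590 / 5.50 = 578 nm.

578 nm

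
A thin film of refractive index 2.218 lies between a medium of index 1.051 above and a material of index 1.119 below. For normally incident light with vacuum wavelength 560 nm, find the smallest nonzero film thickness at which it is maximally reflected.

63.1 nm

At the upper boundary (n = 1.051 to n = 2.218) the reflected ray undergoes a half-wave phase shift.
Bottom surface (2.218 → 1.119): reflection off a lower-index medium gives no phase shift.
The two reflections differ by half a wavelength.
With one net inversion, constructive interference in reflection requires 2 n t = (m + ½) λ.
Minimum at m = 0: t = λ / (4 n) = 560 / (4 × 2.218) = 63.1 nm.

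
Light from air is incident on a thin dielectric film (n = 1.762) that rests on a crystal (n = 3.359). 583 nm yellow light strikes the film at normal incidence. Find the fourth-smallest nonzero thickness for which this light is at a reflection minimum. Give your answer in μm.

0.579 μm

Ray reflecting at the top interface goes from n = 1.0 toward n = 1.762: a half-wave phase shift.
At the lower boundary (n = 1.762 to n = 3.359) the reflected ray undergoes a half-wave phase shift.
Zero or two π shifts → no net half-wave offset.
With no net inversion, destructive interference in reflection requires 2 n t = (m + ½) λ.
The fourth-smallest nonzero thickness corresponds to m = 3: t = (m + ½) λ / (2 n) = 3.50 × 583 / (2 × 1.762) = 579 nm.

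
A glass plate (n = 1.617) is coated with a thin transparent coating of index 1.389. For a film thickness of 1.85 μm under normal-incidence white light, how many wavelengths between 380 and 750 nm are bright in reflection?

7

At the upper boundary (n = 1.0 to n = 1.389) the reflected ray undergoes a half-wave phase shift.
Ray reflecting at the bottom interface goes from n = 1.389 toward n = 1.617: a half-wave phase shift.
Zero or two π shifts → no net half-wave offset.
With no net inversion, constructive interference in reflection requires 2 n t = m λ.
λ = 2 n t / m = 5139 / m nm.
m=6: 857 nm (IR); m=7: 734 nm (visible); m=8: 642 nm (visible); m=9: 571 nm (visible); m=10: 514 nm (visible); m=11: 467 nm (visible); m=12: 428 nm (visible); m=13: 395 nm (visible); m=14: 367 nm (UV).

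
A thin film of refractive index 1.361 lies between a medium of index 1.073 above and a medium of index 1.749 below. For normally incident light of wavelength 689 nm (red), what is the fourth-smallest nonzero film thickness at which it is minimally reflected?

886 nm

At the upper boundary (n = 1.073 to n = 1.361) the reflected ray undergoes a half-wave phase shift.
Bottom surface (1.361 → 1.749): reflection off a higher-index medium gives a half-wave phase shift.
Zero or two π shifts → no net half-wave offset.
So the condition for destructive reflection is 2 n t = (m + ½) λ.
The fourth-smallest nonzero thickness corresponds to m = 3: t = (m + ½) λ / (2 n) = 3.50 × 689 / (2 × 1.361) = 886 nm.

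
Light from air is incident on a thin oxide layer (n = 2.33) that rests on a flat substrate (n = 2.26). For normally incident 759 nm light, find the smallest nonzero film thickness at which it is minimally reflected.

163 nm

At the upper boundary (n = 1.0 to n = 2.33) the reflected ray undergoes a half-wave phase shift.
At the lower boundary (n = 2.33 to n = 2.26) the reflected ray undergoes no phase shift.
Exactly one π shift → a net half-wave offset.
For weak reflection here: 2 n t = m λ.
Minimum nonzero at m = 1: t = λ / (2 n) = 759 / (2 × 2.33) = 163 nm.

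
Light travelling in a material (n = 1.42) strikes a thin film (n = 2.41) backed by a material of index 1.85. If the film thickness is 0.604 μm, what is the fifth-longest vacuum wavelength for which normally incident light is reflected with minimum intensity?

At the upper boundary (n = 1.42 to n = 2.41) the reflected ray undergoes a half-wave phase shift.
At the lower boundary (n = 2.41 to n = 1.85) the reflected ray undergoes no phase shift.
Exactly one π shift → a net half-wave offset.
For dark reflection here: 2 n t = m λ.
λ = 2 n t / m. The fifth-longest wavelength is m = 5: λ = 2 × 2.41 × 604 / 5.00 = 582 nm.

582 nm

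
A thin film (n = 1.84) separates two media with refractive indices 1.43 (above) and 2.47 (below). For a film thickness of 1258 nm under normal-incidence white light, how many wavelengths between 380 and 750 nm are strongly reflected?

6

Ray reflecting at the top interface goes from n = 1.43 toward n = 1.84: a half-wave phase shift.
Bottom surface (1.84 → 2.47): reflection off a higher-index medium gives a half-wave phase shift.
The two reflections carry the same phase change, so no net offset.
So the condition for constructive reflection is 2 n t = m λ.
λ = 2 n t / m = 4629 / m nm.
m=6: 772 nm (IR); m=7: 661 nm (visible); m=8: 579 nm (visible); m=9: 514 nm (visible); m=10: 463 nm (visible); m=11: 421 nm (visible); m=12: 386 nm (visible); m=13: 356 nm (UV).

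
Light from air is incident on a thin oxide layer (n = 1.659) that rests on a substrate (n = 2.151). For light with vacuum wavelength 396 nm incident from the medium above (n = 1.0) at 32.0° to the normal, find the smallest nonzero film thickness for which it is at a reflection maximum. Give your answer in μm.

Ray reflecting at the top interface goes from n = 1.0 toward n = 1.659: a half-wave phase shift.
At the lower boundary (n = 1.659 to n = 2.151) the reflected ray undergoes a half-wave phase shift.
Net: no relative phase inversion (both shifts match).
With no net inversion, constructive interference in reflection requires 2 n t cos θ_r = m λ.
Snell's law: 1.0 sin 32.0° = 1.659 sin θ_r → sin θ_r = 0.319, cos θ_r = 0.948.
Minimum nonzero at m = 1: t = λ / (2 n cos θ_r) = 396 / (2 × 1.659 × 0.948) = 126 nm.

0.126 μm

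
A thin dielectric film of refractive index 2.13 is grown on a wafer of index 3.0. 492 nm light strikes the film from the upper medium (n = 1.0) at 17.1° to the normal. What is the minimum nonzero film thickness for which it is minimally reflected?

Ray reflecting at the top interface goes from n = 1.0 toward n = 2.13: a half-wave phase shift.
Bottom surface (2.13 → 3.0): reflection off a higher-index medium gives a half-wave phase shift.
Zero or two π shifts → no net half-wave offset.
With no net inversion, destructive interference in reflection requires 2 n t cos θ_r = (m + ½) λ.
Snell's law: 1.0 sin 17.1° = 2.13 sin θ_r → sin θ_r = 0.138, cos θ_r = 0.990.
Minimum at m = 0: t = λ / (4 n cos θ_r) = 492 / (4 × 2.13 × 0.990) = 58.3 nm.

58.3 nm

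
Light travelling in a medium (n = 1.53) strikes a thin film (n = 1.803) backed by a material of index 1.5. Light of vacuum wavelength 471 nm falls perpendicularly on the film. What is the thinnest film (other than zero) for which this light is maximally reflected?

65.3 nm

At the upper boundary (n = 1.53 to n = 1.803) the reflected ray undergoes a half-wave phase shift.
At the lower boundary (n = 1.803 to n = 1.5) the reflected ray undergoes no phase shift.
The two reflections differ by half a wavelength.
For strong reflection here: 2 n t = (m + ½) λ.
Minimum at m = 0: t = λ / (4 n) = 471 / (4 × 1.803) = 65.3 nm.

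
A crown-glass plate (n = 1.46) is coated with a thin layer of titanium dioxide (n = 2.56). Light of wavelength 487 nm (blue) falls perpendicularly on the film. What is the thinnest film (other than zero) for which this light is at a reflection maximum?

47.6 nm

At the upper boundary (n = 1.0 to n = 2.56) the reflected ray undergoes a half-wave phase shift.
At the lower boundary (n = 2.56 to n = 1.46) the reflected ray undergoes no phase shift.
Exactly one π shift → a net half-wave offset.
With one net inversion, constructive interference in reflection requires 2 n t = (m + ½) λ.
Minimum at m = 0: t = λ / (4 n) = 487 / (4 × 2.56) = 47.6 nm.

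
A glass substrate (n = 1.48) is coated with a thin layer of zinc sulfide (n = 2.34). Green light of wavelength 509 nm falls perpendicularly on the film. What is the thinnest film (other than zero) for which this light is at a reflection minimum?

Ray reflecting at the top interface goes from n = 1.0 toward n = 2.34: a half-wave phase shift.
At the lower boundary (n = 2.34 to n = 1.48) the reflected ray undergoes no phase shift.
The two reflections differ by half a wavelength.
So the condition for destructive reflection is 2 n t = m λ.
Minimum nonzero at m = 1: t = λ / (2 n) = 509 / (2 × 2.34) = 109 nm.

109 nm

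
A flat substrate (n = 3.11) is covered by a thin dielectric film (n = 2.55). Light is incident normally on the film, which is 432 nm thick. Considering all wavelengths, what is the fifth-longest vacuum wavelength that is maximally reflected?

Ray reflecting at the top interface goes from n = 1.0 toward n = 2.55: a half-wave phase shift.
At the lower boundary (n = 2.55 to n = 3.11) the reflected ray undergoes a half-wave phase shift.
Zero or two π shifts → no net half-wave offset.
For strong reflection here: 2 n t = m λ.
λ = 2 n t / m. The fifth-longest wavelength is m = 5: λ = 2 × 2.55 × 432 / 5.00 = 441 nm.

441 nm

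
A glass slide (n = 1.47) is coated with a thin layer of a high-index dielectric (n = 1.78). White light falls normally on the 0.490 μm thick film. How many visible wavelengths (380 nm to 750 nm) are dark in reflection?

Top surface (1.0 → 1.78): reflection off a higher-index medium gives a half-wave phase shift.
Bottom surface (1.78 → 1.47): reflection off a lower-index medium gives no phase shift.
Net: one phase inversion between the two reflected rays.
So the condition for destructive reflection is 2 n t = m λ.
λ = 2 n t / m = 1744 / m nm.
m=2: 872 nm (IR); m=3: 581 nm (visible); m=4: 436 nm (visible); m=5: 349 nm (UV).

2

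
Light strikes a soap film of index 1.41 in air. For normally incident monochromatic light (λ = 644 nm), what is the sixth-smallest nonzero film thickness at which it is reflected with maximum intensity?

At the upper boundary (n = 1.0 to n = 1.41) the reflected ray undergoes a half-wave phase shift.
At the lower boundary (n = 1.41 to n = 1.0) the reflected ray undergoes no phase shift.
Exactly one π shift → a net half-wave offset.
So the condition for constructive reflection is 2 n t = (m + ½) λ.
The sixth-smallest nonzero thickness corresponds to m = 5: t = (m + ½) λ / (2 n) = 5.50 × 644 / (2 × 1.41) = 1256 nm.

1256 nm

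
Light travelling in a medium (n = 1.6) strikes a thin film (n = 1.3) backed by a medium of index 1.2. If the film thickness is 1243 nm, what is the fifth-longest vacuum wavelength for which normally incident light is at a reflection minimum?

718 nm

Top surface (1.6 → 1.3): reflection off a lower-index medium gives no phase shift.
Bottom surface (1.3 → 1.2): reflection off a lower-index medium gives no phase shift.
Zero or two π shifts → no net half-wave offset.
With no net inversion, destructive interference in reflection requires 2 n t = (m + ½) λ.
λ = 2 n t / (m + ½). The fifth-longest wavelength is m = 4: λ = 2 × 1.3 × 1243 / 4.50 = 718 nm.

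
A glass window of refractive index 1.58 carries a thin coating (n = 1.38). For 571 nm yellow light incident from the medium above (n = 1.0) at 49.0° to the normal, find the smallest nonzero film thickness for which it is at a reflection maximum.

At the upper boundary (n = 1.0 to n = 1.38) the reflected ray undergoes a half-wave phase shift.
At the lower boundary (n = 1.38 to n = 1.58) the reflected ray undergoes a half-wave phase shift.
Net: no relative phase inversion (both shifts match).
With no net inversion, constructive interference in reflection requires 2 n t cos θ_r = m λ.
Snell's law: 1.0 sin 49.0° = 1.38 sin θ_r → sin θ_r = 0.547, cos θ_r = 0.837.
Minimum nonzero at m = 1: t = λ / (2 n cos θ_r) = 571 / (2 × 1.38 × 0.837) = 247 nm.

247 nm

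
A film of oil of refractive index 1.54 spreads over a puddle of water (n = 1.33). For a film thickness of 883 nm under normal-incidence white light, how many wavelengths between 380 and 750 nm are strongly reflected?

Ray reflecting at the top interface goes from n = 1.0 toward n = 1.54: a half-wave phase shift.
Ray reflecting at the bottom interface goes from n = 1.54 toward n = 1.33: no phase shift.
Exactly one π shift → a net half-wave offset.
So the condition for constructive reflection is 2 n t = (m + ½) λ.
λ = 2 n t / (m + ½) = 2720 / (m + ½) nm.
m=3: 777 nm (IR); m=4: 604 nm (visible); m=5: 494 nm (visible); m=6: 418 nm (visible); m=7: 363 nm (UV).

3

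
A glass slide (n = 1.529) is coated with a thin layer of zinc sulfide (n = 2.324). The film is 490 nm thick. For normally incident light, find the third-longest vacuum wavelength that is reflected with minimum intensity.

759 nm

At the upper boundary (n = 1.0 to n = 2.324) the reflected ray undergoes a half-wave phase shift.
At the lower boundary (n = 2.324 to n = 1.529) the reflected ray undergoes no phase shift.
Net: one phase inversion between the two reflected rays.
With one net inversion, destructive interference in reflection requires 2 n t = m λ.
λ = 2 n t / m. The third-longest wavelength is m = 3: λ = 2 × 2.324 × 490 / 3.00 = 759 nm.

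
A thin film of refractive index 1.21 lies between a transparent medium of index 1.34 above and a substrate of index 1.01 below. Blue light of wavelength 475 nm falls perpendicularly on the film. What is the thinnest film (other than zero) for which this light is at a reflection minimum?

Top surface (1.34 → 1.21): reflection off a lower-index medium gives no phase shift.
Bottom surface (1.21 → 1.01): reflection off a lower-index medium gives no phase shift.
Net: no relative phase inversion (both shifts match).
With no net inversion, destructive interference in reflection requires 2 n t = (m + ½) λ.
Minimum at m = 0: t = λ / (4 n) = 475 / (4 × 1.21) = 98.1 nm.

98.1 nm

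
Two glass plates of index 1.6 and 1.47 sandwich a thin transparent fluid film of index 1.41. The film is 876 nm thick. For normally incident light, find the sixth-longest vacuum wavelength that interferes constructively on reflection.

Ray reflecting at the top interface goes from n = 1.6 toward n = 1.41: no phase shift.
Bottom surface (1.41 → 1.47): reflection off a higher-index medium gives a half-wave phase shift.
Net: one phase inversion between the two reflected rays.
With one net inversion, constructive interference in reflection requires 2 n t = (m + ½) λ.
λ = 2 n t / (m + ½). The sixth-longest wavelength is m = 5: λ = 2 × 1.41 × 876 / 5.50 = 449 nm.

449 nm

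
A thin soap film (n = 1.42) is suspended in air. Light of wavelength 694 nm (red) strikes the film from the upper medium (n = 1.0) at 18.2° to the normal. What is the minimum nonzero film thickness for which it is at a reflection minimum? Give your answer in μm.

0.251 μm

At the upper boundary (n = 1.0 to n = 1.42) the reflected ray undergoes a half-wave phase shift.
Bottom surface (1.42 → 1.0): reflection off a lower-index medium gives no phase shift.
Exactly one π shift → a net half-wave offset.
So the condition for destructive reflection is 2 n t cos θ_r = m λ.
Snell's law: 1.0 sin 18.2° = 1.42 sin θ_r → sin θ_r = 0.220, cos θ_r = 0.976.
Minimum nonzero at m = 1: t = λ / (2 n cos θ_r) = 694 / (2 × 1.42 × 0.976) = 251 nm.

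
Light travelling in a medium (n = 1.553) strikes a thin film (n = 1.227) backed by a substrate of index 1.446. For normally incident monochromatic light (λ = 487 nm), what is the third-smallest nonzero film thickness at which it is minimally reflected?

Ray reflecting at the top interface goes from n = 1.553 toward n = 1.227: no phase shift.
Bottom surface (1.227 → 1.446): reflection off a higher-index medium gives a half-wave phase shift.
Net: one phase inversion between the two reflected rays.
So the condition for destructive reflection is 2 n t = m λ.
The third-smallest nonzero thickness corresponds to m = 3: t = m λ / (2 n) = 3.00 × 487 / (2 × 1.227) = 595 nm.

595 nm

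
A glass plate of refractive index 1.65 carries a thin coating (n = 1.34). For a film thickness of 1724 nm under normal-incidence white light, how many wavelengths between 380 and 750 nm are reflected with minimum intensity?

6

At the upper boundary (n = 1.0 to n = 1.34) the reflected ray undergoes a half-wave phase shift.
Bottom surface (1.34 → 1.65): reflection off a higher-index medium gives a half-wave phase shift.
The two reflections carry the same phase change, so no net offset.
With no net inversion, destructive interference in reflection requires 2 n t = (m + ½) λ.
λ = 2 n t / (m + ½) = 4620 / (m + ½) nm.
m=5: 840 nm (IR); m=6: 711 nm (visible); m=7: 616 nm (visible); m=8: 544 nm (visible); m=9: 486 nm (visible); m=10: 440 nm (visible); m=11: 402 nm (visible); m=12: 370 nm (UV).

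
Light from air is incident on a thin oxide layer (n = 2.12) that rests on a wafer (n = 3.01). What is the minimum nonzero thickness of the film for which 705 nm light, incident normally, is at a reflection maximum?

166 nm

At the upper boundary (n = 1.0 to n = 2.12) the reflected ray undergoes a half-wave phase shift.
At the lower boundary (n = 2.12 to n = 3.01) the reflected ray undergoes a half-wave phase shift.
Zero or two π shifts → no net half-wave offset.
So the condition for constructive reflection is 2 n t = m λ.
Minimum nonzero at m = 1: t = λ / (2 n) = 705 / (2 × 2.12) = 166 nm.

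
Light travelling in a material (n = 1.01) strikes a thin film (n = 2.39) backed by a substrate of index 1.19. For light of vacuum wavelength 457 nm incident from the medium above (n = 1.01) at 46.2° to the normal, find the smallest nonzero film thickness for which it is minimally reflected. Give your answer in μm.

0.100 μm

Top surface (1.01 → 2.39): reflection off a higher-index medium gives a half-wave phase shift.
At the lower boundary (n = 2.39 to n = 1.19) the reflected ray undergoes no phase shift.
Net: one phase inversion between the two reflected rays.
So the condition for destructive reflection is 2 n t cos θ_r = m λ.
Snell's law: 1.01 sin 46.2° = 2.39 sin θ_r → sin θ_r = 0.305, cos θ_r = 0.952.
Minimum nonzero at m = 1: t = λ / (2 n cos θ_r) = 457 / (2 × 2.39 × 0.952) = 100 nm.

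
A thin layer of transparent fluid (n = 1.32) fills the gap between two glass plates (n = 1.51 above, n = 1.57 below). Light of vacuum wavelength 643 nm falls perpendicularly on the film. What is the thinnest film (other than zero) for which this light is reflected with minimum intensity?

244 nm

Ray reflecting at the top interface goes from n = 1.51 toward n = 1.32: no phase shift.
Ray reflecting at the bottom interface goes from n = 1.32 toward n = 1.57: a half-wave phase shift.
Exactly one π shift → a net half-wave offset.
For minimum reflection here: 2 n t = m λ.
Minimum nonzero at m = 1: t = λ / (2 n) = 643 / (2 × 1.32) = 244 nm.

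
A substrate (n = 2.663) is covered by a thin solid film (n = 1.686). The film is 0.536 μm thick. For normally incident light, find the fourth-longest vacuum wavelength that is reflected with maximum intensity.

Top surface (1.0 → 1.686): reflection off a higher-index medium gives a half-wave phase shift.
Ray reflecting at the bottom interface goes from n = 1.686 toward n = 2.663: a half-wave phase shift.
Net: no relative phase inversion (both shifts match).
For bright reflection here: 2 n t = m λ.
λ = 2 n t / m. The fourth-longest wavelength is m = 4: λ = 2 × 1.686 × 536 / 4.00 = 452 nm.

452 nm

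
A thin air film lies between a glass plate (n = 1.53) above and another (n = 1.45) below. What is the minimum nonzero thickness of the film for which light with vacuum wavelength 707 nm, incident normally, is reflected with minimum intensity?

354 nm

At the upper boundary (n = 1.53 to n = 1.0) the reflected ray undergoes no phase shift.
Bottom surface (1.0 → 1.45): reflection off a higher-index medium gives a half-wave phase shift.
Net: one phase inversion between the two reflected rays.
With one net inversion, destructive interference in reflection requires 2 n t = m λ.
Minimum nonzero at m = 1: t = λ / (2 n) = 707 / (2 × 1.0) = 354 nm.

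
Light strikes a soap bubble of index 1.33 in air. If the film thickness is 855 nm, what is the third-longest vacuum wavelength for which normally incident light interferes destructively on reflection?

Ray reflecting at the top interface goes from n = 1.0 toward n = 1.33: a half-wave phase shift.
At the lower boundary (n = 1.33 to n = 1.0) the reflected ray undergoes no phase shift.
Net: one phase inversion between the two reflected rays.
For dark reflection here: 2 n t = m λ.
λ = 2 n t / m. The third-longest wavelength is m = 3: λ = 2 × 1.33 × 855 / 3.00 = 758 nm.

758 nm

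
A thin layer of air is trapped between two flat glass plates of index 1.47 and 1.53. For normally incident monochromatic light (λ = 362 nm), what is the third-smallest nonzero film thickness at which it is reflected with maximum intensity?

At the upper boundary (n = 1.47 to n = 1.0) the reflected ray undergoes no phase shift.
Bottom surface (1.0 → 1.53): reflection off a higher-index medium gives a half-wave phase shift.
Net: one phase inversion between the two reflected rays.
With one net inversion, constructive interference in reflection requires 2 n t = (m + ½) λ.
The third-smallest nonzero thickness corresponds to m = 2: t = (m + ½) λ / (2 n) = 2.50 × 362 / (2 × 1.0) = 453 nm.

453 nm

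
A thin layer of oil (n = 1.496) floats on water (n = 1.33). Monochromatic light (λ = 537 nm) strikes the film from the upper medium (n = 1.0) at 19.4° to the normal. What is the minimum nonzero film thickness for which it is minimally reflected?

Top surface (1.0 → 1.496): reflection off a higher-index medium gives a half-wave phase shift.
Ray reflecting at the bottom interface goes from n = 1.496 toward n = 1.33: no phase shift.
The two reflections differ by half a wavelength.
So the condition for destructive reflection is 2 n t cos θ_r = m λ.
Snell's law: 1.0 sin 19.4° = 1.496 sin θ_r → sin θ_r = 0.222, cos θ_r = 0.975.
Minimum nonzero at m = 1: t = λ / (2 n cos θ_r) = 537 / (2 × 1.496 × 0.975) = 184 nm.

184 nm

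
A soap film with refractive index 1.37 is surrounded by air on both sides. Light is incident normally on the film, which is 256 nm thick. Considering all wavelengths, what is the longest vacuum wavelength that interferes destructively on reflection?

Top surface (1.0 → 1.37): reflection off a higher-index medium gives a half-wave phase shift.
Ray reflecting at the bottom interface goes from n = 1.37 toward n = 1.0: no phase shift.
The two reflections differ by half a wavelength.
For dark reflection here: 2 n t = m λ.
λ = 2 n t / m. The longest wavelength is m = 1: λ = 2 × 1.37 × 256 / 1.00 = 701 nm.

701 nm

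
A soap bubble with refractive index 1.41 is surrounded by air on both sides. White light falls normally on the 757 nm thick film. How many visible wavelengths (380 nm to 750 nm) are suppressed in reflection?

3

Ray reflecting at the top interface goes from n = 1.0 toward n = 1.41: a half-wave phase shift.
Bottom surface (1.41 → 1.0): reflection off a lower-index medium gives no phase shift.
The two reflections differ by half a wavelength.
For minimum reflection here: 2 n t = m λ.
λ = 2 n t / m = 2135 / m nm.
m=2: 1067 nm (IR); m=3: 712 nm (visible); m=4: 534 nm (visible); m=5: 427 nm (visible); m=6: 356 nm (UV).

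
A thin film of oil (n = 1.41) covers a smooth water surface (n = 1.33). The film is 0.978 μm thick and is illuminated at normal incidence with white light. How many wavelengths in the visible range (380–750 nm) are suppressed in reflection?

4

At the upper boundary (n = 1.0 to n = 1.41) the reflected ray undergoes a half-wave phase shift.
Bottom surface (1.41 → 1.33): reflection off a lower-index medium gives no phase shift.
The two reflections differ by half a wavelength.
For dark reflection here: 2 n t = m λ.
λ = 2 n t / m = 2758 / m nm.
m=3: 919 nm (IR); m=4: 689 nm (visible); m=5: 552 nm (visible); m=6: 460 nm (visible); m=7: 394 nm (visible); m=8: 345 nm (UV).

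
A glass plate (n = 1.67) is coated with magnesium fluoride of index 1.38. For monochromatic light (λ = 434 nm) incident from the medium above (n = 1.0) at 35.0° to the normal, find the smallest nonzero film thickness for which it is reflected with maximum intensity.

173 nm

Top surface (1.0 → 1.38): reflection off a higher-index medium gives a half-wave phase shift.
Ray reflecting at the bottom interface goes from n = 1.38 toward n = 1.67: a half-wave phase shift.
Net: no relative phase inversion (both shifts match).
With no net inversion, constructive interference in reflection requires 2 n t cos θ_r = m λ.
Snell's law: 1.0 sin 35.0° = 1.38 sin θ_r → sin θ_r = 0.416, cos θ_r = 0.910.
Minimum nonzero at m = 1: t = λ / (2 n cos θ_r) = 434 / (2 × 1.38 × 0.910) = 173 nm.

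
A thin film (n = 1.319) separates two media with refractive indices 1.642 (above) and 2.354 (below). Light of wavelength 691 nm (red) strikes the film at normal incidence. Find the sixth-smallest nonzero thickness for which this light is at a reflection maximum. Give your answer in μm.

Top surface (1.642 → 1.319): reflection off a lower-index medium gives no phase shift.
At the lower boundary (n = 1.319 to n = 2.354) the reflected ray undergoes a half-wave phase shift.
The two reflections differ by half a wavelength.
With one net inversion, constructive interference in reflection requires 2 n t = (m + ½) λ.
The sixth-smallest nonzero thickness corresponds to m = 5: t = (m + ½) λ / (2 n) = 5.50 × 691 / (2 × 1.319) = 1441 nm.

1.44 μm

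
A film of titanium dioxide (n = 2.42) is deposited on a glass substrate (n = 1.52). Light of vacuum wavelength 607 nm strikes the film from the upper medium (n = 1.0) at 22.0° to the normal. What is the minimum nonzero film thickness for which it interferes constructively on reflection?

Ray reflecting at the top interface goes from n = 1.0 toward n = 2.42: a half-wave phase shift.
At the lower boundary (n = 2.42 to n = 1.52) the reflected ray undergoes no phase shift.
Net: one phase inversion between the two reflected rays.
For maximum reflection here: 2 n t cos θ_r = (m + ½) λ.
Snell's law: 1.0 sin 22.0° = 2.42 sin θ_r → sin θ_r = 0.155, cos θ_r = 0.988.
Minimum at m = 0: t = λ / (4 n cos θ_r) = 607 / (4 × 2.42 × 0.988) = 63.5 nm.

63.5 nm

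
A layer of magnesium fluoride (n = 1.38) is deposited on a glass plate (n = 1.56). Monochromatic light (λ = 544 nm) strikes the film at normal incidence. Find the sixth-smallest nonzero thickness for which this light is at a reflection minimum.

1084 nm

Ray reflecting at the top interface goes from n = 1.0 toward n = 1.38: a half-wave phase shift.
Bottom surface (1.38 → 1.56): reflection off a higher-index medium gives a half-wave phase shift.
Net: no relative phase inversion (both shifts match).
So the condition for destructive reflection is 2 n t = (m + ½) λ.
The sixth-smallest nonzero thickness corresponds to m = 5: t = (m + ½) λ / (2 n) = 5.50 × 544 / (2 × 1.38) = 1084 nm.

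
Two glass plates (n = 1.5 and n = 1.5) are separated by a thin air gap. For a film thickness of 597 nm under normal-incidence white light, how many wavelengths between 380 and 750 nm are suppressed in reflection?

2

Top surface (1.5 → 1.0): reflection off a lower-index medium gives no phase shift.
Bottom surface (1.0 → 1.5): reflection off a higher-index medium gives a half-wave phase shift.
Net: one phase inversion between the two reflected rays.
For weak reflection here: 2 n t = m λ.
λ = 2 n t / m = 1194 / m nm.
m=1: 1194 nm (IR); m=2: 597 nm (visible); m=3: 398 nm (visible); m=4: 299 nm (UV).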